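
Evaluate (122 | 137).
(122/137) = 122^{68} mod 137 = 1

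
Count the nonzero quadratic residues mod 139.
For prime 139, there are (p-1)/2 = (139-1)/2 = 69 quadratic residues (excluding 0).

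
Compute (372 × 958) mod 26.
20

(372 × 958) = 356376
356376 mod 26 = 20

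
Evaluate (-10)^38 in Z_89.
Using repeated squaring. (-10) ≡ 79 (mod 89). 38 = 32 + 4 + 2 (binary 100110). Repeated squaring mod 89: 79^1 ≡ 79; 79^2 ≡ 79² = 6241 ≡ 11; 79^4 ≡ 11² = 121 ≡ 32; 79^8 ≡ 32² = 1024 ≡ 45; 79^16 ≡ 45² = 2025 ≡ 67; 79^32 ≡ 67² = 4489 ≡ 39. Multiply: (-10)^38 ≡ 79^32 × 79^4 × 79^2 ≡ 39 × 32 × 11 (mod 89): 39 × 32 = 1248 ≡ 2; 2 × 11 = 22 ≡ 22. So (-10)^38 ≡ 22 (mod 89).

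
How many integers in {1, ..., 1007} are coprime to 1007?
936

Prime factorization: 1007 = 19 × 53
Using the formula φ(n) = n × Π(1 - 1/p) for each prime factor p:
φ(1007) = 1007 × (1 - 1/19) × (1 - 1/53)
φ(1007) = 936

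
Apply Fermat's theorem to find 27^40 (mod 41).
By Fermat's Little Theorem, 27^{40} ≡ 1 (mod 41) since 41 is prime and gcd(27, 41) = 1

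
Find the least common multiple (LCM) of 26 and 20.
260

First find GCD(26, 20) using the Euclidean algorithm:
26 = 1 × 20 + 6
20 = 3 × 6 + 2
6 = 3 × 2 + 0
GCD(26, 20) = 2

LCM formula: LCM(a, b) = (a × b) / GCD(a, b)
LCM(26, 20) = (26 × 20) / 2
LCM(26, 20) = 520 / 2
LCM(26, 20) = 260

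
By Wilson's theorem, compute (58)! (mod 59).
By Wilson's theorem, (58)! ≡ -1 ≡ 58 (mod 59)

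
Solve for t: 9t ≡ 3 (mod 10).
7

Since gcd(9, 10) = 1 divides 3, a solution exists.
Multiply both sides by the inverse of 9 mod 10:
  9^(-1) mod 10 = 9
  x ≡ 9 × 3 ≡ 27 ≡ 7 (mod 10)
Verification: 9 × 7 = 63 = 6 × 10 + 3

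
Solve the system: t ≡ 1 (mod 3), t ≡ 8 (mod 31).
M = 3 × 31 = 93. M₁ = 31, y₁ ≡ 1 (mod 3). M₂ = 3, y₂ ≡ 21 (mod 31). t = 1×31×1 + 8×3×21 ≡ 70 (mod 93)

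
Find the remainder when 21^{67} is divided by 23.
By Fermat: 21^{22} ≡ 1 (mod 23). 67 = 3×22 + 1. So 21^{67} ≡ 21^{1} ≡ 21 (mod 23)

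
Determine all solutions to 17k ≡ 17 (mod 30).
1

Since gcd(17, 30) = 1 divides 17, a solution exists.
Multiply both sides by the inverse of 17 mod 30:
  17^(-1) mod 30 = 23
  x ≡ 23 × 17 ≡ 391 ≡ 1 (mod 30)
Verification: 17 × 1 = 17 = 0 × 30 + 17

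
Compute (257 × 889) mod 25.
23

(257 × 889) = 228473
228473 mod 25 = 23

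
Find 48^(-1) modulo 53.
21

Using Extended Euclidean Algorithm:
gcd(48, 53) = 1
Bezout coefficients: 48 × 21 + 53 × -19 = 1
So 48 × 21 ≡ 1 (mod 53)
The inverse is 21 mod 53 = 21
Verification: 48 × 21 = 1008 = 19 × 53 + 1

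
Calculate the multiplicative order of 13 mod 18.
Powers of 13 mod 18: 13^1≡13, 13^2≡7, 13^3≡1. Order = 3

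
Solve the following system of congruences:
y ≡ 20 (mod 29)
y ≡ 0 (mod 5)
20

Using the Chinese Remainder Theorem:
M = product of moduli = 145
For equation 1: M_1 = 5, 5 ≡ 5 (mod 29), inverse of 5 mod 29 is 6 (check: 5 × 6 = 30 ≡ 1 (mod 29))
For equation 2: M_2 = 29, 29 ≡ 4 (mod 5), inverse of 29 mod 5 is 4 (check: 4 × 4 = 16 ≡ 1 (mod 5))
Combine: y ≡ Σ r_i×M_i×(M_i⁻¹ mod m_i) = 20×5×6 + 0×29×4 = 600 + 0 = 600
600 mod 145 = 20
y ≡ 20 (mod 145)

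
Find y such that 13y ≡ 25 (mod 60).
25

Since gcd(13, 60) = 1 divides 25, a solution exists.
Multiply both sides by the inverse of 13 mod 60:
  13^(-1) mod 60 = 37
  x ≡ 37 × 25 ≡ 925 ≡ 25 (mod 60)
Verification: 13 × 25 = 325 = 5 × 60 + 25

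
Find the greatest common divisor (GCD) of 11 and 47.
1

Using the Euclidean algorithm:
11 = 0 × 47 + 11
47 = 4 × 11 + 3
11 = 3 × 3 + 2
3 = 1 × 2 + 1
2 = 2 × 1 + 0

GCD(11, 47) = 1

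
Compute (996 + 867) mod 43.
14

(996 + 867) = 1863
1863 mod 43 = 14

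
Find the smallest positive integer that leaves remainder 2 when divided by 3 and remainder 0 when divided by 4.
M = 3 × 4 = 12. M₁ = 4, y₁ ≡ 1 (mod 3). M₂ = 3, y₂ ≡ 3 (mod 4). k = 2×4×1 + 0×3×3 ≡ 8 (mod 12). The smallest positive such number is 8.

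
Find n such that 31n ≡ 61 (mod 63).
4

Since gcd(31, 63) = 1 divides 61, a solution exists.
Multiply both sides by the inverse of 31 mod 63:
  31^(-1) mod 63 = 61
  x ≡ 61 × 61 ≡ 3721 ≡ 4 (mod 63)
Verification: 31 × 4 = 124 = 1 × 63 + 61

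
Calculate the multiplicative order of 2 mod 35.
Powers of 2 mod 35: 2^1≡2, 2^2≡4, 2^3≡8, 2^4≡16, 2^5≡32, 2^6≡29, 2^7≡23, 2^8≡11, 2^9≡22, 2^10≡9, 2^11≡18, 2^12≡1. Order = 12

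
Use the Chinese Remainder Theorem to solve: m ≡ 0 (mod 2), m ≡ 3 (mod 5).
M = 2 × 5 = 10. M₁ = 5, y₁ ≡ 1 (mod 2). M₂ = 2, y₂ ≡ 3 (mod 5). m = 0×5×1 + 3×2×3 ≡ 8 (mod 10)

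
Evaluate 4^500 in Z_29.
Using Fermat: 4^{28} ≡ 1 (mod 29). 500 ≡ 24 (mod 28). So 4^{500} ≡ 4^{24} ≡ 23 (mod 29)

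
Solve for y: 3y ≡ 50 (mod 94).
48

Since gcd(3, 94) = 1 divides 50, a solution exists.
Multiply both sides by the inverse of 3 mod 94:
  3^(-1) mod 94 = 63
  x ≡ 63 × 50 ≡ 3150 ≡ 48 (mod 94)
Verification: 3 × 48 = 144 = 1 × 94 + 50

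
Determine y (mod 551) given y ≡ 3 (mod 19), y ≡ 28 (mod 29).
231

Using the Chinese Remainder Theorem:
M = product of moduli = 551
For equation 1: M_1 = 29, 29 ≡ 10 (mod 19), inverse of 29 mod 19 is 2 (check: 10 × 2 = 20 ≡ 1 (mod 19))
For equation 2: M_2 = 19, 19 ≡ 19 (mod 29), inverse of 19 mod 29 is 26 (check: 19 × 26 = 494 ≡ 1 (mod 29))
Combine: y ≡ Σ r_i×M_i×(M_i⁻¹ mod m_i) = 3×29×2 + 28×19×26 = 174 + 13832 = 14006
14006 mod 551 = 231
y ≡ 231 (mod 551)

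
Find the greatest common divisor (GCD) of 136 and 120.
8

Using the Euclidean algorithm:
136 = 1 × 120 + 16
120 = 7 × 16 + 8
16 = 2 × 8 + 0

GCD(136, 120) = 8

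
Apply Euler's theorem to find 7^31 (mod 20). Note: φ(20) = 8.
By Euler: 7^{8} ≡ 1 (mod 20) since gcd(7, 20) = 1. 31 = 3×8 + 7. So 7^{31} ≡ 7^{7} ≡ 3 (mod 20)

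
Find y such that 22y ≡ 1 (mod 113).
22^(-1) ≡ 36 (mod 113). Verification: 22 × 36 = 792 ≡ 1 (mod 113)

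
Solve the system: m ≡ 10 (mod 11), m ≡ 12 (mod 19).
M = 11 × 19 = 209. M₁ = 19, y₁ ≡ 7 (mod 11). M₂ = 11, y₂ ≡ 7 (mod 19). m = 10×19×7 + 12×11×7 ≡ 164 (mod 209)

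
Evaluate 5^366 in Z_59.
Using Fermat: 5^{58} ≡ 1 (mod 59). 366 ≡ 18 (mod 58). So 5^{366} ≡ 5^{18} ≡ 3 (mod 59)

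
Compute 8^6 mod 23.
6 = 4 + 2 (binary 110). Repeated squaring mod 23: 8^1 ≡ 8; 8^2 ≡ 8² = 64 ≡ 18; 8^4 ≡ 18² = 324 ≡ 2. Multiply: 8^6 = 8^4 × 8^2 ≡ 2 × 18 (mod 23): 2 × 18 = 36 ≡ 13. So 8^6 ≡ 13 (mod 23).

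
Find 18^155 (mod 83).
Using Fermat: 18^{82} ≡ 1 (mod 83). 155 ≡ 73 (mod 82). So 18^{155} ≡ 18^{73} ≡ 45 (mod 83)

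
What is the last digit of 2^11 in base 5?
Using Fermat: 2^{4} ≡ 1 (mod 5). 11 ≡ 3 (mod 4). So 2^{11} ≡ 2^{3} ≡ 3 (mod 5)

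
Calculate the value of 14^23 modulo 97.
Using repeated squaring. 23 = 16 + 4 + 2 + 1 (binary 10111). Repeated squaring mod 97: 14^1 ≡ 14; 14^2 ≡ 14² = 196 ≡ 2; 14^4 ≡ 2² = 4 ≡ 4; 14^8 ≡ 4² = 16 ≡ 16; 14^16 ≡ 16² = 256 ≡ 62. Multiply: 14^23 = 14^16 × 14^4 × 14^2 × 14^1 ≡ 62 × 4 × 2 × 14 (mod 97): 62 × 4 = 248 ≡ 54; 54 × 2 = 108 ≡ 11; 11 × 14 = 154 ≡ 57. So 14^23 ≡ 57 (mod 97).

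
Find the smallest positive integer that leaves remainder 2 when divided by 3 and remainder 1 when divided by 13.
M = 3 × 13 = 39. M₁ = 13, y₁ ≡ 1 (mod 3). M₂ = 3, y₂ ≡ 9 (mod 13). k = 2×13×1 + 1×3×9 ≡ 14 (mod 39). The smallest positive such number is 14.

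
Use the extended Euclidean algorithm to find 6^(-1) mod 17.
Extended GCD: 6(3) + 17(-1) = 1. So 6^(-1) ≡ 3 ≡ 3 (mod 17). Verify: 6 × 3 = 18 ≡ 1 (mod 17)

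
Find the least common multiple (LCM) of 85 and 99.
8415

First find GCD(85, 99) using the Euclidean algorithm:
85 = 0 × 99 + 85
99 = 1 × 85 + 14
85 = 6 × 14 + 1
14 = 14 × 1 + 0
GCD(85, 99) = 1

LCM formula: LCM(a, b) = (a × b) / GCD(a, b)
LCM(85, 99) = (85 × 99) / 1
LCM(85, 99) = 8415 / 1
LCM(85, 99) = 8415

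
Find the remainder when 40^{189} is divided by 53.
By Fermat: 40^{52} ≡ 1 (mod 53). 189 = 3×52 + 33. So 40^{189} ≡ 40^{33} ≡ 38 (mod 53)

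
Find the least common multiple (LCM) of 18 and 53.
954

First find GCD(18, 53) using the Euclidean algorithm:
18 = 0 × 53 + 18
53 = 2 × 18 + 17
18 = 1 × 17 + 1
17 = 17 × 1 + 0
GCD(18, 53) = 1

LCM formula: LCM(a, b) = (a × b) / GCD(a, b)
LCM(18, 53) = (18 × 53) / 1
LCM(18, 53) = 954 / 1
LCM(18, 53) = 954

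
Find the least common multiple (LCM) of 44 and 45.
1980

First find GCD(44, 45) using the Euclidean algorithm:
44 = 0 × 45 + 44
45 = 1 × 44 + 1
44 = 44 × 1 + 0
GCD(44, 45) = 1

LCM formula: LCM(a, b) = (a × b) / GCD(a, b)
LCM(44, 45) = (44 × 45) / 1
LCM(44, 45) = 1980 / 1
LCM(44, 45) = 1980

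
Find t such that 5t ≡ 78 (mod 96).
54

Since gcd(5, 96) = 1 divides 78, a solution exists.
Multiply both sides by the inverse of 5 mod 96:
  5^(-1) mod 96 = 77
  x ≡ 77 × 78 ≡ 6006 ≡ 54 (mod 96)
Verification: 5 × 54 = 270 = 2 × 96 + 78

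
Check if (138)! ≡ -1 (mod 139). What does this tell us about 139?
(138)! mod 139 = 138. Since this equals -1 (mod 139), Wilson confirms 139 is prime.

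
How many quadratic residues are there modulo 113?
For prime 113, there are (p-1)/2 = (113-1)/2 = 56 quadratic residues (excluding 0).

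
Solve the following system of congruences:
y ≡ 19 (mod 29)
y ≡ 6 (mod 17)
193

Using the Chinese Remainder Theorem:
M = product of moduli = 493
For equation 1: M_1 = 17, 17 ≡ 17 (mod 29), inverse of 17 mod 29 is 12 (check: 17 × 12 = 204 ≡ 1 (mod 29))
For equation 2: M_2 = 29, 29 ≡ 12 (mod 17), inverse of 29 mod 17 is 10 (check: 12 × 10 = 120 ≡ 1 (mod 17))
Combine: y ≡ Σ r_i×M_i×(M_i⁻¹ mod m_i) = 19×17×12 + 6×29×10 = 3876 + 1740 = 5616
5616 mod 493 = 193
y ≡ 193 (mod 493)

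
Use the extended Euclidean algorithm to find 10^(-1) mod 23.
Extended GCD: 10(7) + 23(-3) = 1. So 10^(-1) ≡ 7 ≡ 7 (mod 23). Verify: 10 × 7 = 70 ≡ 1 (mod 23)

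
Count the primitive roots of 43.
12

The number of primitive roots modulo p is φ(p-1) = φ(42)
φ(42) = 12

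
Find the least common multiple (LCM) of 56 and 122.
3416

First find GCD(56, 122) using the Euclidean algorithm:
56 = 0 × 122 + 56
122 = 2 × 56 + 10
56 = 5 × 10 + 6
10 = 1 × 6 + 4
6 = 1 × 4 + 2
4 = 2 × 2 + 0
GCD(56, 122) = 2

LCM formula: LCM(a, b) = (a × b) / GCD(a, b)
LCM(56, 122) = (56 × 122) / 2
LCM(56, 122) = 6832 / 2
LCM(56, 122) = 3416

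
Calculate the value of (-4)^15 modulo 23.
Using repeated squaring. (-4) ≡ 19 (mod 23). 15 = 8 + 4 + 2 + 1 (binary 1111). Repeated squaring mod 23: 19^1 ≡ 19; 19^2 ≡ 19² = 361 ≡ 16; 19^4 ≡ 16² = 256 ≡ 3; 19^8 ≡ 3² = 9 ≡ 9. Multiply: (-4)^15 ≡ 19^8 × 19^4 × 19^2 × 19^1 ≡ 9 × 3 × 16 × 19 (mod 23): 9 × 3 = 27 ≡ 4; 4 × 16 = 64 ≡ 18; 18 × 19 = 342 ≡ 20. So (-4)^15 ≡ 20 (mod 23).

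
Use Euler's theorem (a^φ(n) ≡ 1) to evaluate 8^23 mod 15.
By Euler: 8^{8} ≡ 1 (mod 15) since gcd(8, 15) = 1. 23 = 2×8 + 7. So 8^{23} ≡ 8^{7} ≡ 2 (mod 15)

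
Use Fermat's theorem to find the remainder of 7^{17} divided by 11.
6

By Fermat's Little Theorem, a^(p-1) ≡ 1 (mod p) for prime p and gcd(a, p) = 1
Here p = 11, so 7^10 ≡ 1 (mod 11)
We can reduce the exponent: 17 mod 10 = 7
So 7^17 ≡ 7^7 (mod 11)
Computing: 7^7 mod 11 = 6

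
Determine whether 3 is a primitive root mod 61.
p - 1 = 60 has prime divisors 2, 3, 5. Check 3^(60/q) mod 61 for each: 3^(60/2) = 3^30 ≡ 1, 3^(60/3) = 3^20 ≡ 1, 3^(60/5) = 3^12 ≡ 9 (mod 61). Since 3^30 ≡ 1 (mod 61), the order of 3 divides 30 (in fact the order is 10) ≠ 60, so it is not a primitive root.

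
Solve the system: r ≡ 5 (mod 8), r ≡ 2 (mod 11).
M = 8 × 11 = 88. M₁ = 11, y₁ ≡ 3 (mod 8). M₂ = 8, y₂ ≡ 7 (mod 11). r = 5×11×3 + 2×8×7 ≡ 13 (mod 88)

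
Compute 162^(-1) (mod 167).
162^(-1) ≡ 100 (mod 167). Verification: 162 × 100 = 16200 ≡ 1 (mod 167)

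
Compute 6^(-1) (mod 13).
6^(-1) ≡ 11 (mod 13). Verification: 6 × 11 = 66 ≡ 1 (mod 13)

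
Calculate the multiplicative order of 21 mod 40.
Powers of 21 mod 40: 21^1≡21, 21^2≡1. Order = 2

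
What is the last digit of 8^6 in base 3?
8 ≡ 2 (mod 3). 6 = 4 + 2 (binary 110). Repeated squaring mod 3: 2^1 ≡ 2; 2^2 ≡ 2² = 4 ≡ 1; 2^4 ≡ 1² = 1 ≡ 1. Multiply: 8^6 ≡ 2^4 × 2^2 ≡ 1 × 1 (mod 3): 1 × 1 = 1 ≡ 1. So 8^6 ≡ 1 (mod 3).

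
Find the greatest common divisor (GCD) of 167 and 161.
1

Using the Euclidean algorithm:
167 = 1 × 161 + 6
161 = 26 × 6 + 5
6 = 1 × 5 + 1
5 = 5 × 1 + 0

GCD(167, 161) = 1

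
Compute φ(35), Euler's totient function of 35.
24

Prime factorization: 35 = 5 × 7
Using the formula φ(n) = n × Π(1 - 1/p) for each prime factor p:
φ(35) = 35 × (1 - 1/5) × (1 - 1/7)
φ(35) = 24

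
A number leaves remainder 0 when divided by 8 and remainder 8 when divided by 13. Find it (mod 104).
M = 8 × 13 = 104. M₁ = 13, y₁ ≡ 5 (mod 8). M₂ = 8, y₂ ≡ 5 (mod 13). m = 0×13×5 + 8×8×5 ≡ 8 (mod 104)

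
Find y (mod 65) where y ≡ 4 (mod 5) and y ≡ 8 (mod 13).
M = 5 × 13 = 65. M₁ = 13, y₁ ≡ 2 (mod 5). M₂ = 5, y₂ ≡ 8 (mod 13). y = 4×13×2 + 8×5×8 ≡ 34 (mod 65)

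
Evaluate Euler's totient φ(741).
432

Prime factorization: 741 = 3 × 13 × 19
Using the formula φ(n) = n × Π(1 - 1/p) for each prime factor p:
φ(741) = 741 × (1 - 1/3) × (1 - 1/13) × (1 - 1/19)
φ(741) = 432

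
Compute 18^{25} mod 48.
0

Using successive squaring:
Binary expansion of 25: 11001
Powers of 18 mod 48 (each is the square of the previous):
  18^1 ≡ 18 (mod 48)
  18^2 ≡ 18² = 324 ≡ 36 (mod 48)
  18^4 ≡ 36² = 1296 ≡ 0 (mod 48)
  18^8 ≡ 0² = 0 ≡ 0 (mod 48)
  18^16 ≡ 0² = 0 ≡ 0 (mod 48)
25 = 16 + 8 + 1, so 18^25 = 18^16 × 18^8 × 18^1 ≡ 0 × 0 × 18 (mod 48)
Multiplying step by step:
  0 × 0 = 0 ≡ 0 (mod 48)
  0 × 18 = 0 ≡ 0 (mod 48)
Result: 18^25 ≡ 0 (mod 48)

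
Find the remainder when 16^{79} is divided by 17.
By Fermat: 16^{16} ≡ 1 (mod 17). 79 = 4×16 + 15. So 16^{79} ≡ 16^{15} ≡ 16 (mod 17)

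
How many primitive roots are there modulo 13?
Number of primitive roots mod 13 = φ(12) = 4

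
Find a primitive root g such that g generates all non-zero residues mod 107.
p - 1 = 106 has prime divisors 2, 53. h is a primitive root mod 107 iff h^(106/q) ≢ 1 (mod 107) for each such q.
h = 2: 2^53 ≡ 106, 2^2 ≡ 4 (mod 107); none is 1, so 2 has order 106 and is a primitive root.
The smallest primitive root mod 107 is g = 2.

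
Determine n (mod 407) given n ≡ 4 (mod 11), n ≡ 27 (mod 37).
323

Using the Chinese Remainder Theorem:
M = product of moduli = 407
For equation 1: M_1 = 37, 37 ≡ 4 (mod 11), inverse of 37 mod 11 is 3 (check: 4 × 3 = 12 ≡ 1 (mod 11))
For equation 2: M_2 = 11, 11 ≡ 11 (mod 37), inverse of 11 mod 37 is 27 (check: 11 × 27 = 297 ≡ 1 (mod 37))
Combine: n ≡ Σ r_i×M_i×(M_i⁻¹ mod m_i) = 4×37×3 + 27×11×27 = 444 + 8019 = 8463
8463 mod 407 = 323
n ≡ 323 (mod 407)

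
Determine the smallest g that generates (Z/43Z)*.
3

A primitive root g modulo p has order p-1 = 42
Prime divisors of 42: [2, 3, 7]
g is a primitive root iff g^(42/q) ≢ 1 (mod 43) for each prime divisor q
Testing small values:
  g = 2: 2^21 ≡ 42, 2^14 ≡ 1, 2^6 ≡ 21 (mod 43) → 2^14 ≡ 1, not primitive root
  g = 3: 3^21 ≡ 42, 3^14 ≡ 36, 3^6 ≡ 41 (mod 43) → none is 1, primitive root!
The smallest primitive root is 3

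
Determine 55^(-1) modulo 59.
55^(-1) ≡ 44 (mod 59). Verification: 55 × 44 = 2420 ≡ 1 (mod 59)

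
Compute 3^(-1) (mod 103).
69

Using Extended Euclidean Algorithm:
gcd(3, 103) = 1
Bezout coefficients: 3 × -34 + 103 × 1 = 1
So 3 × -34 ≡ 1 (mod 103)
The inverse is -34 mod 103 = 69
Verification: 3 × 69 = 207 = 2 × 103 + 1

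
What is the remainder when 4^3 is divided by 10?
3 = 2 + 1 (binary 11). Repeated squaring mod 10: 4^1 ≡ 4; 4^2 ≡ 4² = 16 ≡ 6. Multiply: 4^3 = 4^2 × 4^1 ≡ 6 × 4 (mod 10): 6 × 4 = 24 ≡ 4. So 4^3 ≡ 4 (mod 10).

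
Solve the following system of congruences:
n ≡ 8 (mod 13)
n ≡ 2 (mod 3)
8

Using the Chinese Remainder Theorem:
M = product of moduli = 39
For equation 1: M_1 = 3, 3 ≡ 3 (mod 13), inverse of 3 mod 13 is 9 (check: 3 × 9 = 27 ≡ 1 (mod 13))
For equation 2: M_2 = 13, 13 ≡ 1 (mod 3), inverse of 13 mod 3 is 1 (check: 1 × 1 = 1 ≡ 1 (mod 3))
Combine: n ≡ Σ r_i×M_i×(M_i⁻¹ mod m_i) = 8×3×9 + 2×13×1 = 216 + 26 = 242
242 mod 39 = 8
n ≡ 8 (mod 39)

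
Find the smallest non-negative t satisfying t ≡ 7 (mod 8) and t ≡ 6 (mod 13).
M = 8 × 13 = 104. M₁ = 13, y₁ ≡ 5 (mod 8). M₂ = 8, y₂ ≡ 5 (mod 13). t = 7×13×5 + 6×8×5 ≡ 71 (mod 104)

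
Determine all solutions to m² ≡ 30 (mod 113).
The square roots of 30 mod 113 are 16 and 97. Verify: 16² = 256 ≡ 30 (mod 113)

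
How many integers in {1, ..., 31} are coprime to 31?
30

Prime factorization: 31 = 31
Using the formula φ(n) = n × Π(1 - 1/p) for each prime factor p:
φ(31) = 31 × (1 - 1/31)
φ(31) = 30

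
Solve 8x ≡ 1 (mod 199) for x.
8^(-1) ≡ 25 (mod 199). Verification: 8 × 25 = 200 ≡ 1 (mod 199)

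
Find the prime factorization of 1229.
1229

Divide by primes starting from smallest:
1229 ÷ 1229 = 1

1229 = 1229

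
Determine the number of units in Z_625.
500

Prime factorization: 625 = 5^4
Using the formula φ(n) = n × Π(1 - 1/p) for each prime factor p:
φ(625) = 625 × (1 - 1/5)
φ(625) = 500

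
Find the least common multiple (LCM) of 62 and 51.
3162

First find GCD(62, 51) using the Euclidean algorithm:
62 = 1 × 51 + 11
51 = 4 × 11 + 7
11 = 1 × 7 + 4
7 = 1 × 4 + 3
4 = 1 × 3 + 1
3 = 3 × 1 + 0
GCD(62, 51) = 1

LCM formula: LCM(a, b) = (a × b) / GCD(a, b)
LCM(62, 51) = (62 × 51) / 1
LCM(62, 51) = 3162 / 1
LCM(62, 51) = 3162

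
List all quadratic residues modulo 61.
QRs mod 61: {1, 3, 4, 5, 9, 12, 13, 14, 15, 16, 19, 20, 22, 25, 27, 34, 36, 39, 41, 42, 45, 46, 47, 48, 49, 52, 56, 57, 58, 60}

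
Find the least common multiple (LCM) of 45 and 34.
1530

First find GCD(45, 34) using the Euclidean algorithm:
45 = 1 × 34 + 11
34 = 3 × 11 + 1
11 = 11 × 1 + 0
GCD(45, 34) = 1

LCM formula: LCM(a, b) = (a × b) / GCD(a, b)
LCM(45, 34) = (45 × 34) / 1
LCM(45, 34) = 1530 / 1
LCM(45, 34) = 1530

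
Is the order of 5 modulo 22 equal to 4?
No, the actual order is 5, not 4.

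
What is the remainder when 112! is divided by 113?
By Wilson's theorem, (112)! ≡ -1 ≡ 112 (mod 113)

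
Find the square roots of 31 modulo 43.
The square roots of 31 mod 43 are 17 and 26. Verify: 17² = 289 ≡ 31 (mod 43)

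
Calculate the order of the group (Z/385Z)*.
240

Prime factorization: 385 = 5 × 7 × 11
Using the formula φ(n) = n × Π(1 - 1/p) for each prime factor p:
φ(385) = 385 × (1 - 1/5) × (1 - 1/7) × (1 - 1/11)
φ(385) = 240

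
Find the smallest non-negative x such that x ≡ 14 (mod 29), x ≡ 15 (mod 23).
130

Using the Chinese Remainder Theorem:
M = product of moduli = 667
For equation 1: M_1 = 23, 23 ≡ 23 (mod 29), inverse of 23 mod 29 is 24 (check: 23 × 24 = 552 ≡ 1 (mod 29))
For equation 2: M_2 = 29, 29 ≡ 6 (mod 23), inverse of 29 mod 23 is 4 (check: 6 × 4 = 24 ≡ 1 (mod 23))
Combine: x ≡ Σ r_i×M_i×(M_i⁻¹ mod m_i) = 14×23×24 + 15×29×4 = 7728 + 1740 = 9468
9468 mod 667 = 130
x ≡ 130 (mod 667)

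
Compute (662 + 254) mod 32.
20

(662 + 254) = 916
916 mod 32 = 20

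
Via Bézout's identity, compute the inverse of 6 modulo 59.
Extended GCD: 6(10) + 59(-1) = 1. So 6^(-1) ≡ 10 ≡ 10 (mod 59). Verify: 6 × 10 = 60 ≡ 1 (mod 59)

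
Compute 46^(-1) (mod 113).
86

Using Extended Euclidean Algorithm:
gcd(46, 113) = 1
Bezout coefficients: 46 × -27 + 113 × 11 = 1
So 46 × -27 ≡ 1 (mod 113)
The inverse is -27 mod 113 = 86
Verification: 46 × 86 = 3956 = 35 × 113 + 1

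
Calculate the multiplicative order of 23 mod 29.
Powers of 23 mod 29: 23^1≡23, 23^2≡7, 23^3≡16, 23^4≡20, 23^5≡25, 23^6≡24, 23^7≡1. Order = 7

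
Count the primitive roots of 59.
28

The number of primitive roots modulo p is φ(p-1) = φ(58)
φ(58) = 28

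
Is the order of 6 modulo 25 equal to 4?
No, the actual order is 5, not 4.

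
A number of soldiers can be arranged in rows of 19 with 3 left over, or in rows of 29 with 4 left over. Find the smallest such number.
M = 19 × 29 = 551. M₁ = 29, y₁ ≡ 2 (mod 19). M₂ = 19, y₂ ≡ 26 (mod 29). z = 3×29×2 + 4×19×26 ≡ 497 (mod 551). The smallest positive such number is 497.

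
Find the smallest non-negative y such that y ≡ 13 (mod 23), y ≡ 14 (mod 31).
634

Using the Chinese Remainder Theorem:
M = product of moduli = 713
For equation 1: M_1 = 31, 31 ≡ 8 (mod 23), inverse of 31 mod 23 is 3 (check: 8 × 3 = 24 ≡ 1 (mod 23))
For equation 2: M_2 = 23, 23 ≡ 23 (mod 31), inverse of 23 mod 31 is 27 (check: 23 × 27 = 621 ≡ 1 (mod 31))
Combine: y ≡ Σ r_i×M_i×(M_i⁻¹ mod m_i) = 13×31×3 + 14×23×27 = 1209 + 8694 = 9903
9903 mod 713 = 634
y ≡ 634 (mod 713)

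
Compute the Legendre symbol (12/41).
(12/41) = 12^{20} mod 41 = -1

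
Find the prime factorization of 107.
107

Divide by primes starting from smallest:
107 ÷ 107 = 1

107 = 107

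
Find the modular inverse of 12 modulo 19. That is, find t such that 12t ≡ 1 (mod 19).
8

Using Extended Euclidean Algorithm:
gcd(12, 19) = 1
Bezout coefficients: 12 × 8 + 19 × -5 = 1
So 12 × 8 ≡ 1 (mod 19)
The inverse is 8 mod 19 = 8
Verification: 12 × 8 = 96 = 5 × 19 + 1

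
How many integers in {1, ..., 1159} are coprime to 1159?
1080

Prime factorization: 1159 = 19 × 61
Using the formula φ(n) = n × Π(1 - 1/p) for each prime factor p:
φ(1159) = 1159 × (1 - 1/19) × (1 - 1/61)
φ(1159) = 1080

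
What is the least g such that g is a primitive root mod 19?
p - 1 = 18 has prime divisors 2, 3. h is a primitive root mod 19 iff h^(18/q) ≢ 1 (mod 19) for each such q.
h = 2: 2^9 ≡ 18, 2^6 ≡ 7 (mod 19); none is 1, so 2 has order 18 and is a primitive root.
The smallest primitive root mod 19 is g = 2.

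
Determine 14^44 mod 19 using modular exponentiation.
Using Fermat: 14^{18} ≡ 1 (mod 19). 44 ≡ 8 (mod 18). So 14^{44} ≡ 14^{8} ≡ 4 (mod 19)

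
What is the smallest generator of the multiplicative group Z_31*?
p - 1 = 30 has prime divisors 2, 3, 5. h is a primitive root mod 31 iff h^(30/q) ≢ 1 (mod 31) for each such q.
h = 2: 2^15 ≡ 1, 2^10 ≡ 1, 2^6 ≡ 2 (mod 31); 2^15 ≡ 1, so not a primitive root.
h = 3: 3^15 ≡ 30, 3^10 ≡ 25, 3^6 ≡ 16 (mod 31); none is 1, so 3 has order 30 and is a primitive root.
The smallest primitive root mod 31 is g = 3.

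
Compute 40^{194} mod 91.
53

Using successive squaring:
Binary expansion of 194: 11000010
Powers of 40 mod 91 (each is the square of the previous):
  40^1 ≡ 40 (mod 91)
  40^2 ≡ 40² = 1600 ≡ 53 (mod 91)
  40^4 ≡ 53² = 2809 ≡ 79 (mod 91)
  40^8 ≡ 79² = 6241 ≡ 53 (mod 91)
  40^16 ≡ 53² = 2809 ≡ 79 (mod 91)
  40^32 ≡ 79² = 6241 ≡ 53 (mod 91)
  40^64 ≡ 53² = 2809 ≡ 79 (mod 91)
  40^128 ≡ 79² = 6241 ≡ 53 (mod 91)
194 = 128 + 64 + 2, so 40^194 = 40^128 × 40^64 × 40^2 ≡ 53 × 79 × 53 (mod 91)
Multiplying step by step:
  53 × 79 = 4187 ≡ 1 (mod 91)
  1 × 53 = 53 ≡ 53 (mod 91)
Result: 40^194 ≡ 53 (mod 91)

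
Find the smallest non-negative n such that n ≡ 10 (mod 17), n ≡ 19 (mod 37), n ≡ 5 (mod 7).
537

Using the Chinese Remainder Theorem:
M = product of moduli = 4403
For equation 1: M_1 = 259, 259 ≡ 4 (mod 17), inverse of 259 mod 17 is 13 (check: 4 × 13 = 52 ≡ 1 (mod 17))
For equation 2: M_2 = 119, 119 ≡ 8 (mod 37), inverse of 119 mod 37 is 14 (check: 8 × 14 = 112 ≡ 1 (mod 37))
For equation 3: M_3 = 629, 629 ≡ 6 (mod 7), inverse of 629 mod 7 is 6 (check: 6 × 6 = 36 ≡ 1 (mod 7))
Combine: n ≡ Σ r_i×M_i×(M_i⁻¹ mod m_i) = 10×259×13 + 19×119×14 + 5×629×6 = 33670 + 31654 + 18870 = 84194
84194 mod 4403 = 537
n ≡ 537 (mod 4403)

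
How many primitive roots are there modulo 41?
16

The number of primitive roots modulo p is φ(p-1) = φ(40)
φ(40) = 16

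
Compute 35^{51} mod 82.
13

Using successive squaring:
Binary expansion of 51: 110011
Powers of 35 mod 82 (each is the square of the previous):
  35^1 ≡ 35 (mod 82)
  35^2 ≡ 35² = 1225 ≡ 77 (mod 82)
  35^4 ≡ 77² = 5929 ≡ 25 (mod 82)
  35^8 ≡ 25² = 625 ≡ 51 (mod 82)
  35^16 ≡ 51² = 2601 ≡ 59 (mod 82)
  35^32 ≡ 59² = 3481 ≡ 37 (mod 82)
51 = 32 + 16 + 2 + 1, so 35^51 = 35^32 × 35^16 × 35^2 × 35^1 ≡ 37 × 59 × 77 × 35 (mod 82)
Multiplying step by step:
  37 × 59 = 2183 ≡ 51 (mod 82)
  51 × 77 = 3927 ≡ 73 (mod 82)
  73 × 35 = 2555 ≡ 13 (mod 82)
Result: 35^51 ≡ 13 (mod 82)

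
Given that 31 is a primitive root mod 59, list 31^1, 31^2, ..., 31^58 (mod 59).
g^1, g^2, ..., g^{58} mod 59: {31, 17, 55, 53, 50, 16, 24, 36, 54, 22, 33, 20, 30, 45, 38, 57, 56, 25, 8, 12, 18, 27, 11, 46, 10, 15, 52, 19, 58, 28, 42, 4, 6, 9, 43, 35, 23, 5, 37, 26, 39, 29, 14, 21, 2, 3, 34, 51, 47, 41, 32, 48, 13, 49, 44, 7, 40, 1}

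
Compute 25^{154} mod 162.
133

Using successive squaring:
Binary expansion of 154: 10011010
Powers of 25 mod 162 (each is the square of the previous):
  25^1 ≡ 25 (mod 162)
  25^2 ≡ 25² = 625 ≡ 139 (mod 162)
  25^4 ≡ 139² = 19321 ≡ 43 (mod 162)
  25^8 ≡ 43² = 1849 ≡ 67 (mod 162)
  25^16 ≡ 67² = 4489 ≡ 115 (mod 162)
  25^32 ≡ 115² = 13225 ≡ 103 (mod 162)
  25^64 ≡ 103² = 10609 ≡ 79 (mod 162)
  25^128 ≡ 79² = 6241 ≡ 85 (mod 162)
154 = 128 + 16 + 8 + 2, so 25^154 = 25^128 × 25^16 × 25^8 × 25^2 ≡ 85 × 115 × 67 × 139 (mod 162)
Multiplying step by step:
  85 × 115 = 9775 ≡ 55 (mod 162)
  55 × 67 = 3685 ≡ 121 (mod 162)
  121 × 139 = 16819 ≡ 133 (mod 162)
Result: 25^154 ≡ 133 (mod 162)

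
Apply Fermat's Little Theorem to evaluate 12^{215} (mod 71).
48

By Fermat's Little Theorem, a^(p-1) ≡ 1 (mod p) for prime p and gcd(a, p) = 1
Here p = 71, so 12^70 ≡ 1 (mod 71)
We can reduce the exponent: 215 mod 70 = 5
So 12^215 ≡ 12^5 (mod 71)
Computing: 12^5 mod 71 = 48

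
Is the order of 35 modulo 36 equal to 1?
No, the actual order is 2, not 1.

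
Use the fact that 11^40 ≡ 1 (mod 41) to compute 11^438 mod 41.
By Fermat: 11^{40} ≡ 1 (mod 41). 438 ≡ 38 (mod 40). So 11^{438} ≡ 11^{38} ≡ 20 (mod 41)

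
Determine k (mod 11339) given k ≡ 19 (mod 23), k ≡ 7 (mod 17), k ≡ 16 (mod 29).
364

Using the Chinese Remainder Theorem:
M = product of moduli = 11339
For equation 1: M_1 = 493, 493 ≡ 10 (mod 23), inverse of 493 mod 23 is 7 (check: 10 × 7 = 70 ≡ 1 (mod 23))
For equation 2: M_2 = 667, 667 ≡ 4 (mod 17), inverse of 667 mod 17 is 13 (check: 4 × 13 = 52 ≡ 1 (mod 17))
For equation 3: M_3 = 391, 391 ≡ 14 (mod 29), inverse of 391 mod 29 is 27 (check: 14 × 27 = 378 ≡ 1 (mod 29))
Combine: k ≡ Σ r_i×M_i×(M_i⁻¹ mod m_i) = 19×493×7 + 7×667×13 + 16×391×27 = 65569 + 60697 + 168912 = 295178
295178 mod 11339 = 364
k ≡ 364 (mod 11339)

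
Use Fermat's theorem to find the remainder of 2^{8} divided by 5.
1

By Fermat's Little Theorem, a^(p-1) ≡ 1 (mod p) for prime p and gcd(a, p) = 1
Here p = 5, so 2^4 ≡ 1 (mod 5)
We can reduce the exponent: 8 mod 4 = 0
So 2^8 ≡ 2^0 (mod 5)
Computing: 2^0 mod 5 = 1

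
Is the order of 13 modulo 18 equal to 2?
No, the actual order is 3, not 2.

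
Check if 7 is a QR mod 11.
By Euler's criterion: 7^{5} ≡ 10 (mod 11). Since this equals -1 (≡ 10), 7 is not a QR.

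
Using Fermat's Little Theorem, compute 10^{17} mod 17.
10

By Fermat's Little Theorem, a^(p-1) ≡ 1 (mod p) for prime p and gcd(a, p) = 1
Here p = 17, so 10^16 ≡ 1 (mod 17)
We can reduce the exponent: 17 mod 16 = 1
So 10^17 ≡ 10^1 (mod 17)
Computing: 10^1 mod 17 = 10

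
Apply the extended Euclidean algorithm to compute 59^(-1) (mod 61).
Extended GCD: 59(30) + 61(-29) = 1. So 59^(-1) ≡ 30 ≡ 30 (mod 61). Verify: 59 × 30 = 1770 ≡ 1 (mod 61)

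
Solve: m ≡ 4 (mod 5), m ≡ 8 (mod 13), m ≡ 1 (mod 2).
M = 5 × 13 × 2 = 130. M₁ = 26, y₁ ≡ 1 (mod 5). M₂ = 10, y₂ ≡ 4 (mod 13). M₃ = 65, y₃ ≡ 1 (mod 2). m = 4×26×1 + 8×10×4 + 1×65×1 ≡ 99 (mod 130)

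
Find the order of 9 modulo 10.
Powers of 9 mod 10: 9^1≡9, 9^2≡1. Order = 2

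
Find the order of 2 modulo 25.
Powers of 2 mod 25: 2^1≡2, 2^2≡4, 2^3≡8, 2^4≡16, 2^5≡7, 2^6≡14, 2^7≡3, 2^8≡6, 2^9≡12, 2^10≡24, 2^11≡23, 2^12≡21, 2^13≡17, 2^14≡9, 2^15≡18, 2^16≡11, 2^17≡22, 2^18≡19, 2^19≡13, 2^20≡1. Order = 20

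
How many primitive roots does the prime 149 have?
Number of primitive roots mod 149 = φ(148) = 72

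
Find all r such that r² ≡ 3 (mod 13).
The square roots of 3 mod 13 are 9 and 4. Verify: 9² = 81 ≡ 3 (mod 13)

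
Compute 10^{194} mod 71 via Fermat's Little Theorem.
19

By Fermat's Little Theorem, a^(p-1) ≡ 1 (mod p) for prime p and gcd(a, p) = 1
Here p = 71, so 10^70 ≡ 1 (mod 71)
We can reduce the exponent: 194 mod 70 = 54
So 10^194 ≡ 10^54 (mod 71)
Computing: 10^54 mod 71 = 19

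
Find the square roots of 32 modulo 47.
The square roots of 32 mod 47 are 28 and 19. Verify: 28² = 784 ≡ 32 (mod 47)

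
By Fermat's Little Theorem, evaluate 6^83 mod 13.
By Fermat: 6^{12} ≡ 1 (mod 13). 83 = 6×12 + 11. So 6^{83} ≡ 6^{11} ≡ 11 (mod 13)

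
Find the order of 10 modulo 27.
Powers of 10 mod 27: 10^1≡10, 10^2≡19, 10^3≡1. Order = 3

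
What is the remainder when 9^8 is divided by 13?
8 = 8 (binary 1000). Repeated squaring mod 13: 9^1 ≡ 9; 9^2 ≡ 9² = 81 ≡ 3; 9^4 ≡ 3² = 9 ≡ 9; 9^8 ≡ 9² = 81 ≡ 3. So 9^8 ≡ 3 (mod 13).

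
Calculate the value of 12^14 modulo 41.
Using repeated squaring. 14 = 8 + 4 + 2 (binary 1110). Repeated squaring mod 41: 12^1 ≡ 12; 12^2 ≡ 12² = 144 ≡ 21; 12^4 ≡ 21² = 441 ≡ 31; 12^8 ≡ 31² = 961 ≡ 18. Multiply: 12^14 = 12^8 × 12^4 × 12^2 ≡ 18 × 31 × 21 (mod 41): 18 × 31 = 558 ≡ 25; 25 × 21 = 525 ≡ 33. So 12^14 ≡ 33 (mod 41).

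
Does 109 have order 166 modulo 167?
p - 1 = 166 has prime divisors 2, 83. Check 109^(166/q) mod 167 for each: 109^(166/2) = 109^83 ≡ 166, 109^(166/83) = 109^2 ≡ 24 (mod 167). None of these is 1, so 109 has order 166 = φ(167), so it is a primitive root mod 167.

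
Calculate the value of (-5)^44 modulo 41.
Using Fermat: (-5)^{40} ≡ 1 (mod 41). 44 ≡ 4 (mod 40). So (-5)^{44} ≡ (-5)^{4} ≡ 10 (mod 41)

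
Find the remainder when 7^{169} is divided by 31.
By Fermat: 7^{30} ≡ 1 (mod 31). 169 = 5×30 + 19. So 7^{169} ≡ 7^{19} ≡ 14 (mod 31)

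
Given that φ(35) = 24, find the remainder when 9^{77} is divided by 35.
By Euler: 9^{24} ≡ 1 (mod 35) since gcd(9, 35) = 1. 77 = 3×24 + 5. So 9^{77} ≡ 9^{5} ≡ 4 (mod 35)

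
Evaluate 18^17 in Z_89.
Using repeated squaring. 17 = 16 + 1 (binary 10001). Repeated squaring mod 89: 18^1 ≡ 18; 18^2 ≡ 18² = 324 ≡ 57; 18^4 ≡ 57² = 3249 ≡ 45; 18^8 ≡ 45² = 2025 ≡ 67; 18^16 ≡ 67² = 4489 ≡ 39. Multiply: 18^17 = 18^16 × 18^1 ≡ 39 × 18 (mod 89): 39 × 18 = 702 ≡ 79. So 18^17 ≡ 79 (mod 89).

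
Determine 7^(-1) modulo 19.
7^(-1) ≡ 11 (mod 19). Verification: 7 × 11 = 77 ≡ 1 (mod 19)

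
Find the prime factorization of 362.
2 × 181

Divide by primes starting from smallest:
362 ÷ 2 = 181
181 ÷ 181 = 1

362 = 2 × 181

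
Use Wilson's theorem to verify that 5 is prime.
(4)! mod 5 = 4. Since this equals -1 (mod 5), Wilson confirms 5 is prime.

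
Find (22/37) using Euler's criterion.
(22/37) = 22^{18} mod 37 = -1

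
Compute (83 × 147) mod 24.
9

(83 × 147) = 12201
12201 mod 24 = 9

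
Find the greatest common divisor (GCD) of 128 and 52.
4

Using the Euclidean algorithm:
128 = 2 × 52 + 24
52 = 2 × 24 + 4
24 = 6 × 4 + 0

GCD(128, 52) = 4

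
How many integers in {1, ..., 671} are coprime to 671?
600

Prime factorization: 671 = 11 × 61
Using the formula φ(n) = n × Π(1 - 1/p) for each prime factor p:
φ(671) = 671 × (1 - 1/11) × (1 - 1/61)
φ(671) = 600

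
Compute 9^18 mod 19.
Using Fermat: 9^{18} ≡ 1 (mod 19). 18 ≡ 0 (mod 18). So 9^{18} ≡ 9^{0} ≡ 1 (mod 19)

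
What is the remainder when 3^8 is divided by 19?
8 = 8 (binary 1000). Repeated squaring mod 19: 3^1 ≡ 3; 3^2 ≡ 3² = 9 ≡ 9; 3^4 ≡ 9² = 81 ≡ 5; 3^8 ≡ 5² = 25 ≡ 6. So 3^8 ≡ 6 (mod 19).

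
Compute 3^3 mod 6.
3 = 2 + 1 (binary 11). Repeated squaring mod 6: 3^1 ≡ 3; 3^2 ≡ 3² = 9 ≡ 3. Multiply: 3^3 = 3^2 × 3^1 ≡ 3 × 3 (mod 6): 3 × 3 = 9 ≡ 3. So 3^3 ≡ 3 (mod 6).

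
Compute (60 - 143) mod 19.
12

(60 - 143) = -83
-83 mod 19 = 12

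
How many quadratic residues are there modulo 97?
For prime 97, there are (p-1)/2 = (97-1)/2 = 48 quadratic residues (excluding 0).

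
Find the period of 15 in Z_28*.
Powers of 15 mod 28: 15^1≡15, 15^2≡1. Order = 2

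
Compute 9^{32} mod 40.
1

Using successive squaring:
Binary expansion of 32: 100000
Powers of 9 mod 40 (each is the square of the previous):
  9^1 ≡ 9 (mod 40)
  9^2 ≡ 9² = 81 ≡ 1 (mod 40)
  9^4 ≡ 1² = 1 ≡ 1 (mod 40)
  9^8 ≡ 1² = 1 ≡ 1 (mod 40)
  9^16 ≡ 1² = 1 ≡ 1 (mod 40)
  9^32 ≡ 1² = 1 ≡ 1 (mod 40)
32 is a power of 2, so 9^32 is the last square: ≡ 1 (mod 40)
Result: 9^32 ≡ 1 (mod 40)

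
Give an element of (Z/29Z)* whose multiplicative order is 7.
7 has order 7 mod 29 since 7^{7} ≡ 1 (mod 29) and no smaller power works.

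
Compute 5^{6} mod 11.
5

Using successive squaring:
Binary expansion of 6: 110
Powers of 5 mod 11 (each is the square of the previous):
  5^1 ≡ 5 (mod 11)
  5^2 ≡ 5² = 25 ≡ 3 (mod 11)
  5^4 ≡ 3² = 9 ≡ 9 (mod 11)
6 = 4 + 2, so 5^6 = 5^4 × 5^2 ≡ 9 × 3 (mod 11)
Multiplying step by step:
  9 × 3 = 27 ≡ 5 (mod 11)
Result: 5^6 ≡ 5 (mod 11)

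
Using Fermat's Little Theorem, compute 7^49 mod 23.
By Fermat: 7^{22} ≡ 1 (mod 23). 49 = 2×22 + 5. So 7^{49} ≡ 7^{5} ≡ 17 (mod 23)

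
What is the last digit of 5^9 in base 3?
5 ≡ 2 (mod 3). 9 = 8 + 1 (binary 1001). Repeated squaring mod 3: 2^1 ≡ 2; 2^2 ≡ 2² = 4 ≡ 1; 2^4 ≡ 1² = 1 ≡ 1; 2^8 ≡ 1² = 1 ≡ 1. Multiply: 5^9 ≡ 2^8 × 2^1 ≡ 1 × 2 (mod 3): 1 × 2 = 2 ≡ 2. So 5^9 ≡ 2 (mod 3).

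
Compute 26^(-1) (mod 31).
26^(-1) ≡ 6 (mod 31). Verification: 26 × 6 = 156 ≡ 1 (mod 31)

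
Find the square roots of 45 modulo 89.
The square roots of 45 mod 89 are 32 and 57. Verify: 32² = 1024 ≡ 45 (mod 89)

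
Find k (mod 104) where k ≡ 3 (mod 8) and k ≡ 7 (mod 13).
M = 8 × 13 = 104. M₁ = 13, y₁ ≡ 5 (mod 8). M₂ = 8, y₂ ≡ 5 (mod 13). k = 3×13×5 + 7×8×5 ≡ 59 (mod 104)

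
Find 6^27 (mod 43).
Using repeated squaring. 27 = 16 + 8 + 2 + 1 (binary 11011). Repeated squaring mod 43: 6^1 ≡ 6; 6^2 ≡ 6² = 36 ≡ 36; 6^4 ≡ 36² = 1296 ≡ 6; 6^8 ≡ 6² = 36 ≡ 36; 6^16 ≡ 36² = 1296 ≡ 6. Multiply: 6^27 = 6^16 × 6^8 × 6^2 × 6^1 ≡ 6 × 36 × 36 × 6 (mod 43): 6 × 36 = 216 ≡ 1; 1 × 36 = 36 ≡ 36; 36 × 6 = 216 ≡ 1. So 6^27 ≡ 1 (mod 43).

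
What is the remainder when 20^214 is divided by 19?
Using Fermat: 20^{18} ≡ 1 (mod 19). 214 ≡ 16 (mod 18). So 20^{214} ≡ 20^{16} ≡ 1 (mod 19)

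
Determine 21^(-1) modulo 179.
21^(-1) ≡ 162 (mod 179). Verification: 21 × 162 = 3402 ≡ 1 (mod 179)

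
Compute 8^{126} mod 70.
64

Using successive squaring:
Binary expansion of 126: 1111110
Powers of 8 mod 70 (each is the square of the previous):
  8^1 ≡ 8 (mod 70)
  8^2 ≡ 8² = 64 ≡ 64 (mod 70)
  8^4 ≡ 64² = 4096 ≡ 36 (mod 70)
  8^8 ≡ 36² = 1296 ≡ 36 (mod 70)
  8^16 ≡ 36² = 1296 ≡ 36 (mod 70)
  8^32 ≡ 36² = 1296 ≡ 36 (mod 70)
  8^64 ≡ 36² = 1296 ≡ 36 (mod 70)
126 = 64 + 32 + 16 + 8 + 4 + 2, so 8^126 = 8^64 × 8^32 × 8^16 × 8^8 × 8^4 × 8^2 ≡ 36 × 36 × 36 × 36 × 36 × 64 (mod 70)
Multiplying step by step:
  36 × 36 = 1296 ≡ 36 (mod 70)
  36 × 36 = 1296 ≡ 36 (mod 70)
  36 × 36 = 1296 ≡ 36 (mod 70)
  36 × 36 = 1296 ≡ 36 (mod 70)
  36 × 64 = 2304 ≡ 64 (mod 70)
Result: 8^126 ≡ 64 (mod 70)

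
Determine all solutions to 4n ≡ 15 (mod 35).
30

Since gcd(4, 35) = 1 divides 15, a solution exists.
Multiply both sides by the inverse of 4 mod 35:
  4^(-1) mod 35 = 9
  x ≡ 9 × 15 ≡ 135 ≡ 30 (mod 35)
Verification: 4 × 30 = 120 = 3 × 35 + 15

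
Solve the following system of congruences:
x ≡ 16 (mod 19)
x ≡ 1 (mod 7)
92

Using the Chinese Remainder Theorem:
M = product of moduli = 133
For equation 1: M_1 = 7, 7 ≡ 7 (mod 19), inverse of 7 mod 19 is 11 (check: 7 × 11 = 77 ≡ 1 (mod 19))
For equation 2: M_2 = 19, 19 ≡ 5 (mod 7), inverse of 19 mod 7 is 3 (check: 5 × 3 = 15 ≡ 1 (mod 7))
Combine: x ≡ Σ r_i×M_i×(M_i⁻¹ mod m_i) = 16×7×11 + 1×19×3 = 1232 + 57 = 1289
1289 mod 133 = 92
x ≡ 92 (mod 133)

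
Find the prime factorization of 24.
2^3 × 3

Divide by primes starting from smallest:
24 ÷ 2 = 12
12 ÷ 2 = 6
6 ÷ 2 = 3
3 ÷ 3 = 1

24 = 2^3 × 3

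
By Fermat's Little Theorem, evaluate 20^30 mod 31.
By Fermat's Little Theorem, 20^{30} ≡ 1 (mod 31) since 31 is prime and gcd(20, 31) = 1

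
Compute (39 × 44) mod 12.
0

(39 × 44) = 1716
1716 mod 12 = 0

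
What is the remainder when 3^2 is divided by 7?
2 = 2 (binary 10). Repeated squaring mod 7: 3^1 ≡ 3; 3^2 ≡ 3² = 9 ≡ 2. So 3^2 ≡ 2 (mod 7).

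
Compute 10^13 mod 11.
Using Fermat: 10^{10} ≡ 1 (mod 11). 13 ≡ 3 (mod 10). So 10^{13} ≡ 10^{3} ≡ 10 (mod 11)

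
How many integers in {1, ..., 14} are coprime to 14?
6

Prime factorization: 14 = 2 × 7
Using the formula φ(n) = n × Π(1 - 1/p) for each prime factor p:
φ(14) = 14 × (1 - 1/2) × (1 - 1/7)
φ(14) = 6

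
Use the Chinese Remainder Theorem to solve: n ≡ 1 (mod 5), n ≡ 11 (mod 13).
M = 5 × 13 = 65. M₁ = 13, y₁ ≡ 2 (mod 5). M₂ = 5, y₂ ≡ 8 (mod 13). n = 1×13×2 + 11×5×8 ≡ 11 (mod 65)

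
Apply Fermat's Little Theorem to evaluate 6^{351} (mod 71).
6

By Fermat's Little Theorem, a^(p-1) ≡ 1 (mod p) for prime p and gcd(a, p) = 1
Here p = 71, so 6^70 ≡ 1 (mod 71)
We can reduce the exponent: 351 mod 70 = 1
So 6^351 ≡ 6^1 (mod 71)
Computing: 6^1 mod 71 = 6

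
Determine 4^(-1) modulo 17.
4^(-1) ≡ 13 (mod 17). Verification: 4 × 13 = 52 ≡ 1 (mod 17)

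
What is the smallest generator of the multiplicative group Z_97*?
p - 1 = 96 has prime divisors 2, 3. h is a primitive root mod 97 iff h^(96/q) ≢ 1 (mod 97) for each such q.
h = 2: 2^48 ≡ 1, 2^32 ≡ 35 (mod 97); 2^48 ≡ 1, so not a primitive root.
h = 3: 3^48 ≡ 1, 3^32 ≡ 35 (mod 97); 3^48 ≡ 1, so not a primitive root.
h = 4: 4^48 ≡ 1, 4^32 ≡ 61 (mod 97); 4^48 ≡ 1, so not a primitive root.
h = 5: 5^48 ≡ 96, 5^32 ≡ 35 (mod 97); none is 1, so 5 has order 96 and is a primitive root.
The smallest primitive root mod 97 is g = 5.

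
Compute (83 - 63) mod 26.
20

(83 - 63) = 20
20 mod 26 = 20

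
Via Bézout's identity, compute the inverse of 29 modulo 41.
Extended GCD: 29(17) + 41(-12) = 1. So 29^(-1) ≡ 17 ≡ 17 (mod 41). Verify: 29 × 17 = 493 ≡ 1 (mod 41)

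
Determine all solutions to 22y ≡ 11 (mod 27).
14

Since gcd(22, 27) = 1 divides 11, a solution exists.
Multiply both sides by the inverse of 22 mod 27:
  22^(-1) mod 27 = 16
  x ≡ 16 × 11 ≡ 176 ≡ 14 (mod 27)
Verification: 22 × 14 = 308 = 11 × 27 + 11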